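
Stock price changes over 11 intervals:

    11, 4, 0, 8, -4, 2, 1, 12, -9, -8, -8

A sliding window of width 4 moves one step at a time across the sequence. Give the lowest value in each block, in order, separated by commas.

11 4 0 8 → min 0
4 0 8 -4 → min -4
0 8 -4 2 → min -4
8 -4 2 1 → min -4
-4 2 1 12 → min -4
2 1 12 -9 → min -9
1 12 -9 -8 → min -9
12 -9 -8 -8 → min -9

0, -4, -4, -4, -4, -9, -9, -9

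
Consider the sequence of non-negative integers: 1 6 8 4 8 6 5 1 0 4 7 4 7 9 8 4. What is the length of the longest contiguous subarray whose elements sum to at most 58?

Extend to the right; shrink from the left whenever the sum exceeds 58:
[1] sum 1 len 1
[1, 6] sum 7 len 2
[1, 6, 8] sum 15 len 3
[1, 6, 8, 4] sum 19 len 4
[1, 6, 8, 4, 8] sum 27 len 5
[1, 6, 8, 4, 8, 6] sum 33 len 6
[1, 6, 8, 4, 8, 6, 5] sum 38 len 7
[1, 6, 8, 4, 8, 6, 5, 1] sum 39 len 8
[1, 6, 8, 4, 8, 6, 5, 1, 0] sum 39 len 9
[1, 6, 8, 4, 8, 6, 5, 1, 0, 4] sum 43 len 10
[1, 6, 8, 4, 8, 6, 5, 1, 0, 4, 7] sum 50 len 11
[1, 6, 8, 4, 8, 6, 5, 1, 0, 4, 7, 4] sum 54 len 12
[8, 4, 8, 6, 5, 1, 0, 4, 7, 4, 7] sum 54 len 11
[4, 8, 6, 5, 1, 0, 4, 7, 4, 7, 9] sum 55 len 11
[6, 5, 1, 0, 4, 7, 4, 7, 9, 8] sum 51 len 10
[6, 5, 1, 0, 4, 7, 4, 7, 9, 8, 4] sum 55 len 11
Longest length seen: 12.

12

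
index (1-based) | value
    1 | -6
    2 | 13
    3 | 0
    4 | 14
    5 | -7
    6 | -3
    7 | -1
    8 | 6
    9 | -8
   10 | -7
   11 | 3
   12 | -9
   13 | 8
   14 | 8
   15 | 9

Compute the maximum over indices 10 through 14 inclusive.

8

Elements at indices 10..14: -7, 3, -9, 8, 8
max(-7, 3, -9, 8, 8) = 8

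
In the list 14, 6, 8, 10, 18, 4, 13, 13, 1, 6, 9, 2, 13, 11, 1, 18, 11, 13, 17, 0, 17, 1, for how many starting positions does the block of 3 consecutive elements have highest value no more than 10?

3

14 6 8 → max 14
6 8 10 → max 10  ≤ 10 ✓
8 10 18 → max 18
10 18 4 → max 18
18 4 13 → max 18
4 13 13 → max 13
13 13 1 → max 13
13 1 6 → max 13
1 6 9 → max 9  ≤ 10 ✓
6 9 2 → max 9  ≤ 10 ✓
9 2 13 → max 13
2 13 11 → max 13
13 11 1 → max 13
11 1 18 → max 18
1 18 11 → max 18
18 11 13 → max 18
11 13 17 → max 17
13 17 0 → max 17
17 0 17 → max 17
0 17 1 → max 17
3 windows satisfy the condition.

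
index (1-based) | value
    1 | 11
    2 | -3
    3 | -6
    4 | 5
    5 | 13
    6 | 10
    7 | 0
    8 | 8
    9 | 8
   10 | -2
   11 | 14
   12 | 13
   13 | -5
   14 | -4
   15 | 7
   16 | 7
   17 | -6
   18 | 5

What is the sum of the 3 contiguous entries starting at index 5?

23

Elements at indices 5..7: 13, 10, 0
sum(13, 10, 0) = 23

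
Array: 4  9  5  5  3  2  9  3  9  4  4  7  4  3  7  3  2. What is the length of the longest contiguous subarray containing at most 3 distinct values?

7

[4] 1 distinct, len 1
[4, 9] 2 distinct, len 2
[4, 9, 5] 3 distinct, len 3
[4, 9, 5, 5] 3 distinct, len 4
[9, 5, 5, 3] 3 distinct, len 4
[5, 5, 3, 2] 3 distinct, len 4
[3, 2, 9] 3 distinct, len 3
[3, 2, 9, 3] 3 distinct, len 4
[3, 2, 9, 3, 9] 3 distinct, len 5
[9, 3, 9, 4] 3 distinct, len 4
[9, 3, 9, 4, 4] 3 distinct, len 5
[9, 4, 4, 7] 3 distinct, len 4
[9, 4, 4, 7, 4] 3 distinct, len 5
[4, 4, 7, 4, 3] 3 distinct, len 5
[4, 4, 7, 4, 3, 7] 3 distinct, len 6
[4, 4, 7, 4, 3, 7, 3] 3 distinct, len 7
[3, 7, 3, 2] 3 distinct, len 4
Longest length with ≤3 distinct: 7.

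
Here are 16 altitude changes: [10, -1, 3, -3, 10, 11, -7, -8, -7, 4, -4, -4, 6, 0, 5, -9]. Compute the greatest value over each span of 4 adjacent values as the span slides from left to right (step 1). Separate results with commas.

10, 10, 11, 11, 11, 11, 4, 4, 4, 6, 6, 6, 6

(10, -1, 3, -3) → max 10
(-1, 3, -3, 10) → max 10
(3, -3, 10, 11) → max 11
(-3, 10, 11, -7) → max 11
(10, 11, -7, -8) → max 11
(11, -7, -8, -7) → max 11
(-7, -8, -7, 4) → max 4
(-8, -7, 4, -4) → max 4
(-7, 4, -4, -4) → max 4
(4, -4, -4, 6) → max 6
(-4, -4, 6, 0) → max 6
(-4, 6, 0, 5) → max 6
(6, 0, 5, -9) → max 6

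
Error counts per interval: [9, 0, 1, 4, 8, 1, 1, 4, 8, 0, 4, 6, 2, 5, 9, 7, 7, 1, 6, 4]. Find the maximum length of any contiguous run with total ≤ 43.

add 9: [9] sum 9, len 1
add 0: [9, 0] sum 9, len 2
add 1: [9, 0, 1] sum 10, len 3
add 4: [9, 0, 1, 4] sum 14, len 4
add 8: [9, 0, 1, 4, 8] sum 22, len 5
add 1: [9, 0, 1, 4, 8, 1] sum 23, len 6
add 1: [9, 0, 1, 4, 8, 1, 1] sum 24, len 7
add 4: [9, 0, 1, 4, 8, 1, 1, 4] sum 28, len 8
add 8: [9, 0, 1, 4, 8, 1, 1, 4, 8] sum 36, len 9
add 0: [9, 0, 1, 4, 8, 1, 1, 4, 8, 0] sum 36, len 10
add 4: [9, 0, 1, 4, 8, 1, 1, 4, 8, 0, 4] sum 40, len 11
add 6: [0, 1, 4, 8, 1, 1, 4, 8, 0, 4, 6] sum 37, len 11
add 2: [0, 1, 4, 8, 1, 1, 4, 8, 0, 4, 6, 2] sum 39, len 12
add 5: [4, 8, 1, 1, 4, 8, 0, 4, 6, 2, 5] sum 43, len 11
add 9: [1, 1, 4, 8, 0, 4, 6, 2, 5, 9] sum 40, len 10
add 7: [8, 0, 4, 6, 2, 5, 9, 7] sum 41, len 8
add 7: [0, 4, 6, 2, 5, 9, 7, 7] sum 40, len 8
add 1: [0, 4, 6, 2, 5, 9, 7, 7, 1] sum 41, len 9
add 6: [6, 2, 5, 9, 7, 7, 1, 6] sum 43, len 8
add 4: [2, 5, 9, 7, 7, 1, 6, 4] sum 41, len 8
Longest length seen: 12.

12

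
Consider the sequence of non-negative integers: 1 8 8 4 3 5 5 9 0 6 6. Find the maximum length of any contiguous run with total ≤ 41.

8

Extend to the right; shrink from the left whenever the sum exceeds 41:
add 1: [1] sum 1, len 1
add 8: [1, 8] sum 9, len 2
add 8: [1, 8, 8] sum 17, len 3
add 4: [1, 8, 8, 4] sum 21, len 4
add 3: [1, 8, 8, 4, 3] sum 24, len 5
add 5: [1, 8, 8, 4, 3, 5] sum 29, len 6
add 5: [1, 8, 8, 4, 3, 5, 5] sum 34, len 7
add 9: [8, 4, 3, 5, 5, 9] sum 34, len 6
add 0: [8, 4, 3, 5, 5, 9, 0] sum 34, len 7
add 6: [8, 4, 3, 5, 5, 9, 0, 6] sum 40, len 8
add 6: [4, 3, 5, 5, 9, 0, 6, 6] sum 38, len 8
Longest length seen: 8.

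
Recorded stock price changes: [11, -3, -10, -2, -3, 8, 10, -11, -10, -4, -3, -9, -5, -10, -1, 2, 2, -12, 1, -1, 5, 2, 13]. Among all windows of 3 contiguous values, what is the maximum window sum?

20

11 -3 -10 → sum -2
-3 -10 -2 → sum -15
-10 -2 -3 → sum -15
-2 -3 8 → sum 3
-3 8 10 → sum 15
8 10 -11 → sum 7
10 -11 -10 → sum -11
-11 -10 -4 → sum -25
-10 -4 -3 → sum -17
-4 -3 -9 → sum -16
-3 -9 -5 → sum -17
-9 -5 -10 → sum -24
-5 -10 -1 → sum -16
-10 -1 2 → sum -9
-1 2 2 → sum 3
2 2 -12 → sum -8
2 -12 1 → sum -9
-12 1 -1 → sum -12
1 -1 5 → sum 5
-1 5 2 → sum 6
5 2 13 → sum 20
Maximum of these is 20.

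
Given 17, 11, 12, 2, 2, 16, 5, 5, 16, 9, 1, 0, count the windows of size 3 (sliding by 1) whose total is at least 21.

(17, 11, 12) → sum 40  ≥ 21 ✓
(11, 12, 2) → sum 25  ≥ 21 ✓
(12, 2, 2) → sum 16
(2, 2, 16) → sum 20
(2, 16, 5) → sum 23  ≥ 21 ✓
(16, 5, 5) → sum 26  ≥ 21 ✓
(5, 5, 16) → sum 26  ≥ 21 ✓
(5, 16, 9) → sum 30  ≥ 21 ✓
(16, 9, 1) → sum 26  ≥ 21 ✓
(9, 1, 0) → sum 10
7 windows satisfy the condition.

7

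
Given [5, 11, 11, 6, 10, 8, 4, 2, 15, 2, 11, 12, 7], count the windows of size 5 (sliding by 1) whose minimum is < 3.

(5, 11, 11, 6, 10) → min 5
(11, 11, 6, 10, 8) → min 6
(11, 6, 10, 8, 4) → min 4
(6, 10, 8, 4, 2) → min 2  < 3 ✓
(10, 8, 4, 2, 15) → min 2  < 3 ✓
(8, 4, 2, 15, 2) → min 2  < 3 ✓
(4, 2, 15, 2, 11) → min 2  < 3 ✓
(2, 15, 2, 11, 12) → min 2  < 3 ✓
(15, 2, 11, 12, 7) → min 2  < 3 ✓
6 windows satisfy the condition.

6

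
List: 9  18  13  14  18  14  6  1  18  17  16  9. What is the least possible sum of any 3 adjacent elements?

21

Each size-3 window and its sum:
9 18 13 → sum 40
18 13 14 → sum 45
13 14 18 → sum 45
14 18 14 → sum 46
18 14 6 → sum 38
14 6 1 → sum 21
6 1 18 → sum 25
1 18 17 → sum 36
18 17 16 → sum 51
17 16 9 → sum 42
Least of these is 21.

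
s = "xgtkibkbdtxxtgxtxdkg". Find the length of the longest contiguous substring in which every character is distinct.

add x: [x] len 1
add g: [x, g] len 2
add t: [x, g, t] len 3
add k: [x, g, t, k] len 4
add i: [x, g, t, k, i] len 5
add b: [x, g, t, k, i, b] len 6
add k (repeat k, move left end past it): [i, b, k] len 3
add b (repeat b, move left end past it): [k, b] len 2
add d: [k, b, d] len 3
add t: [k, b, d, t] len 4
add x: [k, b, d, t, x] len 5
add x (repeat x, move left end past it): [x] len 1
add t: [x, t] len 2
add g: [x, t, g] len 3
add x (repeat x, move left end past it): [t, g, x] len 3
add t (repeat t, move left end past it): [g, x, t] len 3
add x (repeat x, move left end past it): [t, x] len 2
add d: [t, x, d] len 3
add k: [t, x, d, k] len 4
add g: [t, x, d, k, g] len 5
Longest all-distinct length: 6.

6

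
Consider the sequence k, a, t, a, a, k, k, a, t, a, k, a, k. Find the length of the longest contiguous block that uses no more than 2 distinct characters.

[k] 1 distinct, len 1
[k, a] 2 distinct, len 2
[a, t] 2 distinct, len 2
[a, t, a] 2 distinct, len 3
[a, t, a, a] 2 distinct, len 4
[a, a, k] 2 distinct, len 3
[a, a, k, k] 2 distinct, len 4
[a, a, k, k, a] 2 distinct, len 5
[a, t] 2 distinct, len 2
[a, t, a] 2 distinct, len 3
[a, k] 2 distinct, len 2
[a, k, a] 2 distinct, len 3
[a, k, a, k] 2 distinct, len 4
Longest length with ≤2 distinct: 5.

5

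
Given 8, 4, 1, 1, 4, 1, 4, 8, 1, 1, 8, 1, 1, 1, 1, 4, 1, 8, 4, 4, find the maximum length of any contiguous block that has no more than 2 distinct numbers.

8

Extend right; when distinct count exceeds 2, shrink from the left:
[8] 1 distinct, len 1
[8, 4] 2 distinct, len 2
[4, 1] 2 distinct, len 2
[4, 1, 1] 2 distinct, len 3
[4, 1, 1, 4] 2 distinct, len 4
[4, 1, 1, 4, 1] 2 distinct, len 5
[4, 1, 1, 4, 1, 4] 2 distinct, len 6
[4, 8] 2 distinct, len 2
[8, 1] 2 distinct, len 2
[8, 1, 1] 2 distinct, len 3
[8, 1, 1, 8] 2 distinct, len 4
[8, 1, 1, 8, 1] 2 distinct, len 5
[8, 1, 1, 8, 1, 1] 2 distinct, len 6
[8, 1, 1, 8, 1, 1, 1] 2 distinct, len 7
[8, 1, 1, 8, 1, 1, 1, 1] 2 distinct, len 8
[1, 1, 1, 1, 4] 2 distinct, len 5
[1, 1, 1, 1, 4, 1] 2 distinct, len 6
[1, 8] 2 distinct, len 2
[8, 4] 2 distinct, len 2
[8, 4, 4] 2 distinct, len 3
Longest length with ≤2 distinct: 8.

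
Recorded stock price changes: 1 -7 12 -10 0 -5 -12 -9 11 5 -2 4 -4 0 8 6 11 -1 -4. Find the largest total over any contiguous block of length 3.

1 -7 12 → sum 6
-7 12 -10 → sum -5
12 -10 0 → sum 2
-10 0 -5 → sum -15
0 -5 -12 → sum -17
-5 -12 -9 → sum -26
-12 -9 11 → sum -10
-9 11 5 → sum 7
11 5 -2 → sum 14
5 -2 4 → sum 7
-2 4 -4 → sum -2
4 -4 0 → sum 0
-4 0 8 → sum 4
0 8 6 → sum 14
8 6 11 → sum 25
6 11 -1 → sum 16
11 -1 -4 → sum 6
Largest of these is 25.

25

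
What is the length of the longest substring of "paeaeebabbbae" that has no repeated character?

3

[p] len 1
[p, a] len 2
[p, a, e] len 3
[e, a] len 2
[a, e] len 2
[e] len 1
[e, b] len 2
[e, b, a] len 3
[a, b] len 2
[b] len 1
[b] len 1
[b, a] len 2
[b, a, e] len 3
Longest all-distinct length: 3.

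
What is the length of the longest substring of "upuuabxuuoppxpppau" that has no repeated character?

add u: [u] len 1
add p: [u, p] len 2
add u (repeat u, move left end past it): [p, u] len 2
add u (repeat u, move left end past it): [u] len 1
add a: [u, a] len 2
add b: [u, a, b] len 3
add x: [u, a, b, x] len 4
add u (repeat u, move left end past it): [a, b, x, u] len 4
add u (repeat u, move left end past it): [u] len 1
add o: [u, o] len 2
add p: [u, o, p] len 3
add p (repeat p, move left end past it): [p] len 1
add x: [p, x] len 2
add p (repeat p, move left end past it): [x, p] len 2
add p (repeat p, move left end past it): [p] len 1
add p (repeat p, move left end past it): [p] len 1
add a: [p, a] len 2
add u: [p, a, u] len 3
Longest all-distinct length: 4.

4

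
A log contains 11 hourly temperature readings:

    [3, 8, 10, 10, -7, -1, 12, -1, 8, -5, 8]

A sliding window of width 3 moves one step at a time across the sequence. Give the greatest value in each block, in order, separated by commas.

3 8 10 → max 10
8 10 10 → max 10
10 10 -7 → max 10
10 -7 -1 → max 10
-7 -1 12 → max 12
-1 12 -1 → max 12
12 -1 8 → max 12
-1 8 -5 → max 8
8 -5 8 → max 8

10, 10, 10, 10, 12, 12, 12, 8, 8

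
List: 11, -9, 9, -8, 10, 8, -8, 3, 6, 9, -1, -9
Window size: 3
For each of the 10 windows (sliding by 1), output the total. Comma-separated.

11, -8, 11, 10, 10, 3, 1, 18, 14, -1

(11, -9, 9) → sum 11
(-9, 9, -8) → sum -8
(9, -8, 10) → sum 11
(-8, 10, 8) → sum 10
(10, 8, -8) → sum 10
(8, -8, 3) → sum 3
(-8, 3, 6) → sum 1
(3, 6, 9) → sum 18
(6, 9, -1) → sum 14
(9, -1, -9) → sum -1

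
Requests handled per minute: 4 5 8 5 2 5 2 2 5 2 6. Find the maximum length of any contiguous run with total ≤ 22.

6

Extend to the right; shrink from the left whenever the sum exceeds 22:
→ 4: sum 4, len 1
→ 5: sum 9, len 2
→ 8: sum 17, len 3
→ 5: sum 22, len 4
→ 2 (dropped 4): sum 20, len 4
→ 5 (dropped 5): sum 20, len 4
→ 2: sum 22, len 5
→ 2 (dropped 8): sum 16, len 5
→ 5: sum 21, len 6
→ 2 (dropped 5): sum 18, len 6
→ 6 (dropped 2): sum 22, len 6
Longest length seen: 6.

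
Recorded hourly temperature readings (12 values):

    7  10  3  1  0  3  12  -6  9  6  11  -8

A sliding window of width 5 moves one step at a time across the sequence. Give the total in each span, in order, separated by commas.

7 10 3 1 0 → sum 21
10 3 1 0 3 → sum 17
3 1 0 3 12 → sum 19
1 0 3 12 -6 → sum 10
0 3 12 -6 9 → sum 18
3 12 -6 9 6 → sum 24
12 -6 9 6 11 → sum 32
-6 9 6 11 -8 → sum 12

21, 17, 19, 10, 18, 24, 32, 12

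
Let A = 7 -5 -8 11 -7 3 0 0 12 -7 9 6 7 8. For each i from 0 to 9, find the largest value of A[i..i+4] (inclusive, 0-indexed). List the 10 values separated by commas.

7 -5 -8 11 -7 → max 11
-5 -8 11 -7 3 → max 11
-8 11 -7 3 0 → max 11
11 -7 3 0 0 → max 11
-7 3 0 0 12 → max 12
3 0 0 12 -7 → max 12
0 0 12 -7 9 → max 12
0 12 -7 9 6 → max 12
12 -7 9 6 7 → max 12
-7 9 6 7 8 → max 9

11, 11, 11, 11, 12, 12, 12, 12, 12, 9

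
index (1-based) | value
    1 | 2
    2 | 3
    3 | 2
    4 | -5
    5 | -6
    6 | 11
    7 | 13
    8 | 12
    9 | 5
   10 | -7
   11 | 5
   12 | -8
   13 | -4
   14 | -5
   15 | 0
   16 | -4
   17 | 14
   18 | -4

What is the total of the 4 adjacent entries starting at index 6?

Elements at indices 6..9: 11, 13, 12, 5
sum(11, 13, 12, 5) = 41

41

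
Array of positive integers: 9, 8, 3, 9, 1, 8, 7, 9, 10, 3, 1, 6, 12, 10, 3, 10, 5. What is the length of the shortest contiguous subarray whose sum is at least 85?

add 9: running sum 9 < 85
add 8: running sum 17 < 85
add 3: running sum 20 < 85
add 9: running sum 29 < 85
add 1: running sum 30 < 85
add 8: running sum 38 < 85
add 7: running sum 45 < 85
add 9: running sum 54 < 85
add 10: running sum 64 < 85
add 3: running sum 67 < 85
add 1: running sum 68 < 85
add 6: running sum 74 < 85
end 12: [9, 8, 3, 9, 1, 8, 7, 9, 10, 3, 1, 6, 12] sum 86, len 13
end 13: [8, 3, 9, 1, 8, 7, 9, 10, 3, 1, 6, 12, 10] sum 87, len 13
end 14: [8, 3, 9, 1, 8, 7, 9, 10, 3, 1, 6, 12, 10, 3] sum 90, len 14
end 15: [9, 1, 8, 7, 9, 10, 3, 1, 6, 12, 10, 3, 10] sum 89, len 13
end 16: [1, 8, 7, 9, 10, 3, 1, 6, 12, 10, 3, 10, 5] sum 85, len 13
Shortest qualifying length: 13.

13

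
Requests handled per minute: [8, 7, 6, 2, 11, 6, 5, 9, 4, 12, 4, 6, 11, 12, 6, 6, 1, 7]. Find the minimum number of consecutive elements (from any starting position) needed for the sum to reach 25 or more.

3

Extend right; whenever the sum reaches 25, record the length and shrink from the left:
add 8: running sum 8 < 25
add 7: running sum 15 < 25
add 6: running sum 21 < 25
add 2: running sum 23 < 25
end 4: [7, 6, 2, 11] sum 26, len 4
end 5: [6, 2, 11, 6] sum 25, len 4
end 6: [6, 2, 11, 6, 5] sum 30, len 5
end 7: [11, 6, 5, 9] sum 31, len 4
end 8: [11, 6, 5, 9, 4] sum 35, len 5
end 9: [9, 4, 12] sum 25, len 3
end 10: [9, 4, 12, 4] sum 29, len 4
end 11: [4, 12, 4, 6] sum 26, len 4
end 12: [12, 4, 6, 11] sum 33, len 4
end 13: [6, 11, 12] sum 29, len 3
end 14: [11, 12, 6] sum 29, len 3
end 15: [11, 12, 6, 6] sum 35, len 4
end 16: [12, 6, 6, 1] sum 25, len 4
end 17: [12, 6, 6, 1, 7] sum 32, len 5
Shortest qualifying length: 3.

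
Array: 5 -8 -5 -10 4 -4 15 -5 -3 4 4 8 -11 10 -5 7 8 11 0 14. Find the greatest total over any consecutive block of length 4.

[5, -8, -5, -10] → sum -18
[-8, -5, -10, 4] → sum -19
[-5, -10, 4, -4] → sum -15
[-10, 4, -4, 15] → sum 5
[4, -4, 15, -5] → sum 10
[-4, 15, -5, -3] → sum 3
[15, -5, -3, 4] → sum 11
[-5, -3, 4, 4] → sum 0
[-3, 4, 4, 8] → sum 13
[4, 4, 8, -11] → sum 5
[4, 8, -11, 10] → sum 11
[8, -11, 10, -5] → sum 2
[-11, 10, -5, 7] → sum 1
[10, -5, 7, 8] → sum 20
[-5, 7, 8, 11] → sum 21
[7, 8, 11, 0] → sum 26
[8, 11, 0, 14] → sum 33
Greatest of these is 33.

33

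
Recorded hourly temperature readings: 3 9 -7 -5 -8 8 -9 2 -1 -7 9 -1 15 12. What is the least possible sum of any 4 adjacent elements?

3 9 -7 -5 → sum 0
9 -7 -5 -8 → sum -11
-7 -5 -8 8 → sum -12
-5 -8 8 -9 → sum -14
-8 8 -9 2 → sum -7
8 -9 2 -1 → sum 0
-9 2 -1 -7 → sum -15
2 -1 -7 9 → sum 3
-1 -7 9 -1 → sum 0
-7 9 -1 15 → sum 16
9 -1 15 12 → sum 35
Least of these is -15.

-15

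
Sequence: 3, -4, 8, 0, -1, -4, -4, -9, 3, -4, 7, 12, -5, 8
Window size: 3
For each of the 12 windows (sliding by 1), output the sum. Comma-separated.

7, 4, 7, -5, -9, -17, -10, -10, 6, 15, 14, 15

Sliding a size-3 window across the 14 values:
3 -4 8 → sum 7
-4 8 0 → sum 4
8 0 -1 → sum 7
0 -1 -4 → sum -5
-1 -4 -4 → sum -9
-4 -4 -9 → sum -17
-4 -9 3 → sum -10
-9 3 -4 → sum -10
3 -4 7 → sum 6
-4 7 12 → sum 15
7 12 -5 → sum 14
12 -5 8 → sum 15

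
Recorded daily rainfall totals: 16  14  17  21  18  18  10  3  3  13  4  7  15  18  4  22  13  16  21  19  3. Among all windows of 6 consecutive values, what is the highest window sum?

Window sums for each of the 16 positions:
16 14 17 21 18 18 → sum 104
14 17 21 18 18 10 → sum 98
17 21 18 18 10 3 → sum 87
21 18 18 10 3 3 → sum 73
18 18 10 3 3 13 → sum 65
18 10 3 3 13 4 → sum 51
10 3 3 13 4 7 → sum 40
3 3 13 4 7 15 → sum 45
3 13 4 7 15 18 → sum 60
13 4 7 15 18 4 → sum 61
4 7 15 18 4 22 → sum 70
7 15 18 4 22 13 → sum 79
15 18 4 22 13 16 → sum 88
18 4 22 13 16 21 → sum 94
4 22 13 16 21 19 → sum 95
22 13 16 21 19 3 → sum 94
Highest of these is 104.

104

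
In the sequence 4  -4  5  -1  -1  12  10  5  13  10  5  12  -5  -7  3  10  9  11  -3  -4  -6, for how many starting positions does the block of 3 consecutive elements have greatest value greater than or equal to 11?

4 -4 5 → max 5
-4 5 -1 → max 5
5 -1 -1 → max 5
-1 -1 12 → max 12  ≥ 11 ✓
-1 12 10 → max 12  ≥ 11 ✓
12 10 5 → max 12  ≥ 11 ✓
10 5 13 → max 13  ≥ 11 ✓
5 13 10 → max 13  ≥ 11 ✓
13 10 5 → max 13  ≥ 11 ✓
10 5 12 → max 12  ≥ 11 ✓
5 12 -5 → max 12  ≥ 11 ✓
12 -5 -7 → max 12  ≥ 11 ✓
-5 -7 3 → max 3
-7 3 10 → max 10
3 10 9 → max 10
10 9 11 → max 11  ≥ 11 ✓
9 11 -3 → max 11  ≥ 11 ✓
11 -3 -4 → max 11  ≥ 11 ✓
-3 -4 -6 → max -3
12 windows satisfy the condition.

12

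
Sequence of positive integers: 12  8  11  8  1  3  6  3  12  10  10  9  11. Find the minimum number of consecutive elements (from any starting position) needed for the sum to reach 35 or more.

Extend right; whenever the sum reaches 35, record the length and shrink from the left:
add 12: running sum 12 < 35
add 8: running sum 20 < 35
add 11: running sum 31 < 35
end 3: [12, 8, 11, 8] sum 39, len 4
end 4: [12, 8, 11, 8, 1] sum 40, len 5
end 5: [12, 8, 11, 8, 1, 3] sum 43, len 6
end 6: [8, 11, 8, 1, 3, 6] sum 37, len 6
end 7: [8, 11, 8, 1, 3, 6, 3] sum 40, len 7
end 8: [11, 8, 1, 3, 6, 3, 12] sum 44, len 7
end 9: [1, 3, 6, 3, 12, 10] sum 35, len 6
end 10: [3, 12, 10, 10] sum 35, len 4
end 11: [12, 10, 10, 9] sum 41, len 4
end 12: [10, 10, 9, 11] sum 40, len 4
Shortest qualifying length: 4.

4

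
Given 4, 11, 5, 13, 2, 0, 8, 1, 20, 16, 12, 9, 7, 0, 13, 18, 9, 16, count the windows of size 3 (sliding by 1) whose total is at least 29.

[4, 11, 5] → sum 20
[11, 5, 13] → sum 29  ≥ 29 ✓
[5, 13, 2] → sum 20
[13, 2, 0] → sum 15
[2, 0, 8] → sum 10
[0, 8, 1] → sum 9
[8, 1, 20] → sum 29  ≥ 29 ✓
[1, 20, 16] → sum 37  ≥ 29 ✓
[20, 16, 12] → sum 48  ≥ 29 ✓
[16, 12, 9] → sum 37  ≥ 29 ✓
[12, 9, 7] → sum 28
[9, 7, 0] → sum 16
[7, 0, 13] → sum 20
[0, 13, 18] → sum 31  ≥ 29 ✓
[13, 18, 9] → sum 40  ≥ 29 ✓
[18, 9, 16] → sum 43  ≥ 29 ✓
8 windows satisfy the condition.

8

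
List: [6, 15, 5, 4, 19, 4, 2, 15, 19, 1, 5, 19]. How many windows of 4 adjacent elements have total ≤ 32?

3

(6, 15, 5, 4) → sum 30  ≤ 32 ✓
(15, 5, 4, 19) → sum 43
(5, 4, 19, 4) → sum 32  ≤ 32 ✓
(4, 19, 4, 2) → sum 29  ≤ 32 ✓
(19, 4, 2, 15) → sum 40
(4, 2, 15, 19) → sum 40
(2, 15, 19, 1) → sum 37
(15, 19, 1, 5) → sum 40
(19, 1, 5, 19) → sum 44
3 windows satisfy the condition.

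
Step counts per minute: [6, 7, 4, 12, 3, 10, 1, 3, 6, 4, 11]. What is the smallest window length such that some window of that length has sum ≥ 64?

add 6: running sum 6 < 64
add 7: running sum 13 < 64
add 4: running sum 17 < 64
add 12: running sum 29 < 64
add 3: running sum 32 < 64
add 10: running sum 42 < 64
add 1: running sum 43 < 64
add 3: running sum 46 < 64
add 6: running sum 52 < 64
add 4: running sum 56 < 64
add 11: shortest ending here [6, 7, 4, 12, 3, 10, 1, 3, 6, 4, 11] sum 67, len 11
Shortest qualifying length: 11.

11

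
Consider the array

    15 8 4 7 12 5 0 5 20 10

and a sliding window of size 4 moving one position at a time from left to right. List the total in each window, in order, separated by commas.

34, 31, 28, 24, 22, 30, 35

15 8 4 7 → sum 34
8 4 7 12 → sum 31
4 7 12 5 → sum 28
7 12 5 0 → sum 24
12 5 0 5 → sum 22
5 0 5 20 → sum 30
0 5 20 10 → sum 35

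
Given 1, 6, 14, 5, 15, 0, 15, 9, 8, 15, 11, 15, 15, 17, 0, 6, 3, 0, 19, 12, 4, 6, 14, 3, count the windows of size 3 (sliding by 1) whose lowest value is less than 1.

1 6 14 → min 1
6 14 5 → min 5
14 5 15 → min 5
5 15 0 → min 0  < 1 ✓
15 0 15 → min 0  < 1 ✓
0 15 9 → min 0  < 1 ✓
15 9 8 → min 8
9 8 15 → min 8
8 15 11 → min 8
15 11 15 → min 11
11 15 15 → min 11
15 15 17 → min 15
15 17 0 → min 0  < 1 ✓
17 0 6 → min 0  < 1 ✓
0 6 3 → min 0  < 1 ✓
6 3 0 → min 0  < 1 ✓
3 0 19 → min 0  < 1 ✓
0 19 12 → min 0  < 1 ✓
19 12 4 → min 4
12 4 6 → min 4
4 6 14 → min 4
6 14 3 → min 3
9 windows satisfy the condition.

9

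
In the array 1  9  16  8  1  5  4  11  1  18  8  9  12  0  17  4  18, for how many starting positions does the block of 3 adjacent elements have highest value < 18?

11

[1, 9, 16] → max 16  < 18 ✓
[9, 16, 8] → max 16  < 18 ✓
[16, 8, 1] → max 16  < 18 ✓
[8, 1, 5] → max 8  < 18 ✓
[1, 5, 4] → max 5  < 18 ✓
[5, 4, 11] → max 11  < 18 ✓
[4, 11, 1] → max 11  < 18 ✓
[11, 1, 18] → max 18
[1, 18, 8] → max 18
[18, 8, 9] → max 18
[8, 9, 12] → max 12  < 18 ✓
[9, 12, 0] → max 12  < 18 ✓
[12, 0, 17] → max 17  < 18 ✓
[0, 17, 4] → max 17  < 18 ✓
[17, 4, 18] → max 18
11 windows satisfy the condition.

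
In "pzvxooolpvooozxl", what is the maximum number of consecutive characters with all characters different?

5

add p: [p] len 1
add z: [p, z] len 2
add v: [p, z, v] len 3
add x: [p, z, v, x] len 4
add o: [p, z, v, x, o] len 5
add o (repeat o, move left end past it): [o] len 1
add o (repeat o, move left end past it): [o] len 1
add l: [o, l] len 2
add p: [o, l, p] len 3
add v: [o, l, p, v] len 4
add o (repeat o, move left end past it): [l, p, v, o] len 4
add o (repeat o, move left end past it): [o] len 1
add o (repeat o, move left end past it): [o] len 1
add z: [o, z] len 2
add x: [o, z, x] len 3
add l: [o, z, x, l] len 4
Longest all-distinct length: 5.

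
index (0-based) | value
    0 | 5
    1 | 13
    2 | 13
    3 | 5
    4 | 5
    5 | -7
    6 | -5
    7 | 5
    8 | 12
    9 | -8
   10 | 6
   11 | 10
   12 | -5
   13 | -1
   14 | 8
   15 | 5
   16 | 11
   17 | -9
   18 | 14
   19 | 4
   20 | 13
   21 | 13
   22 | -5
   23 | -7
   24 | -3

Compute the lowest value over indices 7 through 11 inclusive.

-8

Elements at indices 7..11: 5, 12, -8, 6, 10
min(5, 12, -8, 6, 10) = -8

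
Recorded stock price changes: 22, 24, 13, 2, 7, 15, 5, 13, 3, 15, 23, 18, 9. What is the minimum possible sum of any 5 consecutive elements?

42

Window sums for each of the 9 positions:
22 24 13 2 7 → sum 68
24 13 2 7 15 → sum 61
13 2 7 15 5 → sum 42
2 7 15 5 13 → sum 42
7 15 5 13 3 → sum 43
15 5 13 3 15 → sum 51
5 13 3 15 23 → sum 59
13 3 15 23 18 → sum 72
3 15 23 18 9 → sum 68
Minimum of these is 42.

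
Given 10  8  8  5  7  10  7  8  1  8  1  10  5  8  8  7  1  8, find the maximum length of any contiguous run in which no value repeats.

add 10: [10] len 1
add 8: [10, 8] len 2
add 8 (repeat 8, move left end past it): [8] len 1
add 5: [8, 5] len 2
add 7: [8, 5, 7] len 3
add 10: [8, 5, 7, 10] len 4
add 7 (repeat 7, move left end past it): [10, 7] len 2
add 8: [10, 7, 8] len 3
add 1: [10, 7, 8, 1] len 4
add 8 (repeat 8, move left end past it): [1, 8] len 2
add 1 (repeat 1, move left end past it): [8, 1] len 2
add 10: [8, 1, 10] len 3
add 5: [8, 1, 10, 5] len 4
add 8 (repeat 8, move left end past it): [1, 10, 5, 8] len 4
add 8 (repeat 8, move left end past it): [8] len 1
add 7: [8, 7] len 2
add 1: [8, 7, 1] len 3
add 8 (repeat 8, move left end past it): [7, 1, 8] len 3
Longest all-distinct length: 4.

4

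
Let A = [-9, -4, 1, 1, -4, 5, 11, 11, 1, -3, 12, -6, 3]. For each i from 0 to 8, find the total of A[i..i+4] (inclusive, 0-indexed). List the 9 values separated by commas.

(-9, -4, 1, 1, -4) → sum -15
(-4, 1, 1, -4, 5) → sum -1
(1, 1, -4, 5, 11) → sum 14
(1, -4, 5, 11, 11) → sum 24
(-4, 5, 11, 11, 1) → sum 24
(5, 11, 11, 1, -3) → sum 25
(11, 11, 1, -3, 12) → sum 32
(11, 1, -3, 12, -6) → sum 15
(1, -3, 12, -6, 3) → sum 7

-15, -1, 14, 24, 24, 25, 32, 15, 7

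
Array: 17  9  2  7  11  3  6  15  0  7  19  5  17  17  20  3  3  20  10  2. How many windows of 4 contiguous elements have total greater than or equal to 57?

3

[17, 9, 2, 7] → sum 35
[9, 2, 7, 11] → sum 29
[2, 7, 11, 3] → sum 23
[7, 11, 3, 6] → sum 27
[11, 3, 6, 15] → sum 35
[3, 6, 15, 0] → sum 24
[6, 15, 0, 7] → sum 28
[15, 0, 7, 19] → sum 41
[0, 7, 19, 5] → sum 31
[7, 19, 5, 17] → sum 48
[19, 5, 17, 17] → sum 58  ≥ 57 ✓
[5, 17, 17, 20] → sum 59  ≥ 57 ✓
[17, 17, 20, 3] → sum 57  ≥ 57 ✓
[17, 20, 3, 3] → sum 43
[20, 3, 3, 20] → sum 46
[3, 3, 20, 10] → sum 36
[3, 20, 10, 2] → sum 35
3 windows satisfy the condition.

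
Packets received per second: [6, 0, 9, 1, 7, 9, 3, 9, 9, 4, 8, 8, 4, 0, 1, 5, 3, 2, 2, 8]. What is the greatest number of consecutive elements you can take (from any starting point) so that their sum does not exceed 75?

[6] sum 6 len 1
[6, 0] sum 6 len 2
[6, 0, 9] sum 15 len 3
[6, 0, 9, 1] sum 16 len 4
[6, 0, 9, 1, 7] sum 23 len 5
[6, 0, 9, 1, 7, 9] sum 32 len 6
[6, 0, 9, 1, 7, 9, 3] sum 35 len 7
[6, 0, 9, 1, 7, 9, 3, 9] sum 44 len 8
[6, 0, 9, 1, 7, 9, 3, 9, 9] sum 53 len 9
[6, 0, 9, 1, 7, 9, 3, 9, 9, 4] sum 57 len 10
[6, 0, 9, 1, 7, 9, 3, 9, 9, 4, 8] sum 65 len 11
[6, 0, 9, 1, 7, 9, 3, 9, 9, 4, 8, 8] sum 73 len 12
[0, 9, 1, 7, 9, 3, 9, 9, 4, 8, 8, 4] sum 71 len 12
[0, 9, 1, 7, 9, 3, 9, 9, 4, 8, 8, 4, 0] sum 71 len 13
[0, 9, 1, 7, 9, 3, 9, 9, 4, 8, 8, 4, 0, 1] sum 72 len 14
[1, 7, 9, 3, 9, 9, 4, 8, 8, 4, 0, 1, 5] sum 68 len 13
[1, 7, 9, 3, 9, 9, 4, 8, 8, 4, 0, 1, 5, 3] sum 71 len 14
[1, 7, 9, 3, 9, 9, 4, 8, 8, 4, 0, 1, 5, 3, 2] sum 73 len 15
[1, 7, 9, 3, 9, 9, 4, 8, 8, 4, 0, 1, 5, 3, 2, 2] sum 75 len 16
[9, 3, 9, 9, 4, 8, 8, 4, 0, 1, 5, 3, 2, 2, 8] sum 75 len 15
Longest length seen: 16.

16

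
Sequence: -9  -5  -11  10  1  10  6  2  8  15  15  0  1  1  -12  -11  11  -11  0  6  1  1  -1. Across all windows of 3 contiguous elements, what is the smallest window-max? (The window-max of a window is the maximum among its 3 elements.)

-5

Each size-3 window and its max:
(-9, -5, -11) → max -5
(-5, -11, 10) → max 10
(-11, 10, 1) → max 10
(10, 1, 10) → max 10
(1, 10, 6) → max 10
(10, 6, 2) → max 10
(6, 2, 8) → max 8
(2, 8, 15) → max 15
(8, 15, 15) → max 15
(15, 15, 0) → max 15
(15, 0, 1) → max 15
(0, 1, 1) → max 1
(1, 1, -12) → max 1
(1, -12, -11) → max 1
(-12, -11, 11) → max 11
(-11, 11, -11) → max 11
(11, -11, 0) → max 11
(-11, 0, 6) → max 6
(0, 6, 1) → max 6
(6, 1, 1) → max 6
(1, 1, -1) → max 1
Smallest of these is -5.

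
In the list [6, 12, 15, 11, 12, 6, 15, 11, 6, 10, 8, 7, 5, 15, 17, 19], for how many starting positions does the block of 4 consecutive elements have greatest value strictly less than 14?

3

6 12 15 11 → max 15
12 15 11 12 → max 15
15 11 12 6 → max 15
11 12 6 15 → max 15
12 6 15 11 → max 15
6 15 11 6 → max 15
15 11 6 10 → max 15
11 6 10 8 → max 11  < 14 ✓
6 10 8 7 → max 10  < 14 ✓
10 8 7 5 → max 10  < 14 ✓
8 7 5 15 → max 15
7 5 15 17 → max 17
5 15 17 19 → max 19
3 windows satisfy the condition.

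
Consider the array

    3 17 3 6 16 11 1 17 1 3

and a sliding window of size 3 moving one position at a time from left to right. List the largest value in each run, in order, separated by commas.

3 17 3 → max 17
17 3 6 → max 17
3 6 16 → max 16
6 16 11 → max 16
16 11 1 → max 16
11 1 17 → max 17
1 17 1 → max 17
17 1 3 → max 17

17, 17, 16, 16, 16, 17, 17, 17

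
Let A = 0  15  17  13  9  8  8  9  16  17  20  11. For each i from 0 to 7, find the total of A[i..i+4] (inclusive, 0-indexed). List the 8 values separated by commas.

54, 62, 55, 47, 50, 58, 70, 73

Sliding a size-5 window across the 12 values:
[0, 15, 17, 13, 9] → sum 54
[15, 17, 13, 9, 8] → sum 62
[17, 13, 9, 8, 8] → sum 55
[13, 9, 8, 8, 9] → sum 47
[9, 8, 8, 9, 16] → sum 50
[8, 8, 9, 16, 17] → sum 58
[8, 9, 16, 17, 20] → sum 70
[9, 16, 17, 20, 11] → sum 73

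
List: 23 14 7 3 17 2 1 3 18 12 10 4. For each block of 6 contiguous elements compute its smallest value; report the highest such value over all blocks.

2

[23, 14, 7, 3, 17, 2] → min 2
[14, 7, 3, 17, 2, 1] → min 1
[7, 3, 17, 2, 1, 3] → min 1
[3, 17, 2, 1, 3, 18] → min 1
[17, 2, 1, 3, 18, 12] → min 1
[2, 1, 3, 18, 12, 10] → min 1
[1, 3, 18, 12, 10, 4] → min 1
Highest of these is 2.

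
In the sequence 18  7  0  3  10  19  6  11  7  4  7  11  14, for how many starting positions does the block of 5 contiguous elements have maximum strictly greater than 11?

7

[18, 7, 0, 3, 10] → max 18  > 11 ✓
[7, 0, 3, 10, 19] → max 19  > 11 ✓
[0, 3, 10, 19, 6] → max 19  > 11 ✓
[3, 10, 19, 6, 11] → max 19  > 11 ✓
[10, 19, 6, 11, 7] → max 19  > 11 ✓
[19, 6, 11, 7, 4] → max 19  > 11 ✓
[6, 11, 7, 4, 7] → max 11
[11, 7, 4, 7, 11] → max 11
[7, 4, 7, 11, 14] → max 14  > 11 ✓
7 windows satisfy the condition.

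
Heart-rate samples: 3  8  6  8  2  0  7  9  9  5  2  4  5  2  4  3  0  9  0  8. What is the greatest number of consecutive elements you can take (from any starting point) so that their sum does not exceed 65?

Extend to the right; shrink from the left whenever the sum exceeds 65:
→ 3: sum 3, len 1
→ 8: sum 11, len 2
→ 6: sum 17, len 3
→ 8: sum 25, len 4
→ 2: sum 27, len 5
→ 0: sum 27, len 6
→ 7: sum 34, len 7
→ 9: sum 43, len 8
→ 9: sum 52, len 9
→ 5: sum 57, len 10
→ 2: sum 59, len 11
→ 4: sum 63, len 12
→ 5 (dropped 3): sum 65, len 12
→ 2 (dropped 8): sum 59, len 12
→ 4: sum 63, len 13
→ 3 (dropped 6): sum 60, len 13
→ 0: sum 60, len 14
→ 9 (dropped 8): sum 61, len 14
→ 0: sum 61, len 15
→ 8 (dropped 2, 0, 7): sum 60, len 13
Longest length seen: 15.

15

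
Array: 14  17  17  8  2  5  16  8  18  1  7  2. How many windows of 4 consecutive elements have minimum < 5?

14 17 17 8 → min 8
17 17 8 2 → min 2  < 5 ✓
17 8 2 5 → min 2  < 5 ✓
8 2 5 16 → min 2  < 5 ✓
2 5 16 8 → min 2  < 5 ✓
5 16 8 18 → min 5
16 8 18 1 → min 1  < 5 ✓
8 18 1 7 → min 1  < 5 ✓
18 1 7 2 → min 1  < 5 ✓
7 windows satisfy the condition.

7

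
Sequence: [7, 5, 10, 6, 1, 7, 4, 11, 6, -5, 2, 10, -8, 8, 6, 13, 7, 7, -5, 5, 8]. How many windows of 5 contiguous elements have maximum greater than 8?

7 5 10 6 1 → max 10  > 8 ✓
5 10 6 1 7 → max 10  > 8 ✓
10 6 1 7 4 → max 10  > 8 ✓
6 1 7 4 11 → max 11  > 8 ✓
1 7 4 11 6 → max 11  > 8 ✓
7 4 11 6 -5 → max 11  > 8 ✓
4 11 6 -5 2 → max 11  > 8 ✓
11 6 -5 2 10 → max 11  > 8 ✓
6 -5 2 10 -8 → max 10  > 8 ✓
-5 2 10 -8 8 → max 10  > 8 ✓
2 10 -8 8 6 → max 10  > 8 ✓
10 -8 8 6 13 → max 13  > 8 ✓
-8 8 6 13 7 → max 13  > 8 ✓
8 6 13 7 7 → max 13  > 8 ✓
6 13 7 7 -5 → max 13  > 8 ✓
13 7 7 -5 5 → max 13  > 8 ✓
7 7 -5 5 8 → max 8
16 windows satisfy the condition.

16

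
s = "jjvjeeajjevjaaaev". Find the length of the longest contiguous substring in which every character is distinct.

4

[j] len 1
[j] len 1
[j, v] len 2
[v, j] len 2
[v, j, e] len 3
[e] len 1
[e, a] len 2
[e, a, j] len 3
[j] len 1
[j, e] len 2
[j, e, v] len 3
[e, v, j] len 3
[e, v, j, a] len 4
[a] len 1
[a] len 1
[a, e] len 2
[a, e, v] len 3
Longest all-distinct length: 4.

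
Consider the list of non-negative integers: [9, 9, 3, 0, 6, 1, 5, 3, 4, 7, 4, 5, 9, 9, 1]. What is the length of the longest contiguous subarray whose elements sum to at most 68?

→ 9: sum 9, len 1
→ 9: sum 18, len 2
→ 3: sum 21, len 3
→ 0: sum 21, len 4
→ 6: sum 27, len 5
→ 1: sum 28, len 6
→ 5: sum 33, len 7
→ 3: sum 36, len 8
→ 4: sum 40, len 9
→ 7: sum 47, len 10
→ 4: sum 51, len 11
→ 5: sum 56, len 12
→ 9: sum 65, len 13
→ 9 (dropped 9): sum 65, len 13
→ 1: sum 66, len 14
Longest length seen: 14.

14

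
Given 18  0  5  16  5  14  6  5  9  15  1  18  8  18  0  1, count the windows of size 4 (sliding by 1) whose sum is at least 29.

[18, 0, 5, 16] → sum 39  ≥ 29 ✓
[0, 5, 16, 5] → sum 26
[5, 16, 5, 14] → sum 40  ≥ 29 ✓
[16, 5, 14, 6] → sum 41  ≥ 29 ✓
[5, 14, 6, 5] → sum 30  ≥ 29 ✓
[14, 6, 5, 9] → sum 34  ≥ 29 ✓
[6, 5, 9, 15] → sum 35  ≥ 29 ✓
[5, 9, 15, 1] → sum 30  ≥ 29 ✓
[9, 15, 1, 18] → sum 43  ≥ 29 ✓
[15, 1, 18, 8] → sum 42  ≥ 29 ✓
[1, 18, 8, 18] → sum 45  ≥ 29 ✓
[18, 8, 18, 0] → sum 44  ≥ 29 ✓
[8, 18, 0, 1] → sum 27
11 windows satisfy the condition.

11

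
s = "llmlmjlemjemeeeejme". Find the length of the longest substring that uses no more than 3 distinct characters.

Extend right; when distinct count exceeds 3, shrink from the left:
add l: window [l] (1 distinct), len 1
add l: window [l, l] (1 distinct), len 2
add m: window [l, l, m] (2 distinct), len 3
add l: window [l, l, m, l] (2 distinct), len 4
add m: window [l, l, m, l, m] (2 distinct), len 5
add j: window [l, l, m, l, m, j] (3 distinct), len 6
add l: window [l, l, m, l, m, j, l] (3 distinct), len 7
add e: window [j, l, e] (3 distinct), len 3
add m: window [l, e, m] (3 distinct), len 3
add j: window [e, m, j] (3 distinct), len 3
add e: window [e, m, j, e] (3 distinct), len 4
add m: window [e, m, j, e, m] (3 distinct), len 5
add e: window [e, m, j, e, m, e] (3 distinct), len 6
add e: window [e, m, j, e, m, e, e] (3 distinct), len 7
add e: window [e, m, j, e, m, e, e, e] (3 distinct), len 8
add e: window [e, m, j, e, m, e, e, e, e] (3 distinct), len 9
add j: window [e, m, j, e, m, e, e, e, e, j] (3 distinct), len 10
add m: window [e, m, j, e, m, e, e, e, e, j, m] (3 distinct), len 11
add e: window [e, m, j, e, m, e, e, e, e, j, m, e] (3 distinct), len 12
Longest length with ≤3 distinct: 12.

12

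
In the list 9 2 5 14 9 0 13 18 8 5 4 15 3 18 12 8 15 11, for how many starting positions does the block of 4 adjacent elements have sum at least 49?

9 2 5 14 → sum 30
2 5 14 9 → sum 30
5 14 9 0 → sum 28
14 9 0 13 → sum 36
9 0 13 18 → sum 40
0 13 18 8 → sum 39
13 18 8 5 → sum 44
18 8 5 4 → sum 35
8 5 4 15 → sum 32
5 4 15 3 → sum 27
4 15 3 18 → sum 40
15 3 18 12 → sum 48
3 18 12 8 → sum 41
18 12 8 15 → sum 53  ≥ 49 ✓
12 8 15 11 → sum 46
1 window satisfy the condition.

1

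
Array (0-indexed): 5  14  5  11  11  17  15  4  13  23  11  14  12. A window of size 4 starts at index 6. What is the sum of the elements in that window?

Elements at indices 6..9: 15, 4, 13, 23
sum(15, 4, 13, 23) = 55

55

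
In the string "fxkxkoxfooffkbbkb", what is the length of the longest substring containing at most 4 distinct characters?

13

add f: window [f] (1 distinct), len 1
add x: window [f, x] (2 distinct), len 2
add k: window [f, x, k] (3 distinct), len 3
add x: window [f, x, k, x] (3 distinct), len 4
add k: window [f, x, k, x, k] (3 distinct), len 5
add o: window [f, x, k, x, k, o] (4 distinct), len 6
add x: window [f, x, k, x, k, o, x] (4 distinct), len 7
add f: window [f, x, k, x, k, o, x, f] (4 distinct), len 8
add o: window [f, x, k, x, k, o, x, f, o] (4 distinct), len 9
add o: window [f, x, k, x, k, o, x, f, o, o] (4 distinct), len 10
add f: window [f, x, k, x, k, o, x, f, o, o, f] (4 distinct), len 11
add f: window [f, x, k, x, k, o, x, f, o, o, f, f] (4 distinct), len 12
add k: window [f, x, k, x, k, o, x, f, o, o, f, f, k] (4 distinct), len 13
add b: window [f, o, o, f, f, k, b] (4 distinct), len 7
add b: window [f, o, o, f, f, k, b, b] (4 distinct), len 8
add k: window [f, o, o, f, f, k, b, b, k] (4 distinct), len 9
add b: window [f, o, o, f, f, k, b, b, k, b] (4 distinct), len 10
Longest length with ≤4 distinct: 13.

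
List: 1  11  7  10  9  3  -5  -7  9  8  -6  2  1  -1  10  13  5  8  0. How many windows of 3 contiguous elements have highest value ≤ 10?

[1, 11, 7] → max 11
[11, 7, 10] → max 11
[7, 10, 9] → max 10  ≤ 10 ✓
[10, 9, 3] → max 10  ≤ 10 ✓
[9, 3, -5] → max 9  ≤ 10 ✓
[3, -5, -7] → max 3  ≤ 10 ✓
[-5, -7, 9] → max 9  ≤ 10 ✓
[-7, 9, 8] → max 9  ≤ 10 ✓
[9, 8, -6] → max 9  ≤ 10 ✓
[8, -6, 2] → max 8  ≤ 10 ✓
[-6, 2, 1] → max 2  ≤ 10 ✓
[2, 1, -1] → max 2  ≤ 10 ✓
[1, -1, 10] → max 10  ≤ 10 ✓
[-1, 10, 13] → max 13
[10, 13, 5] → max 13
[13, 5, 8] → max 13
[5, 8, 0] → max 8  ≤ 10 ✓
12 windows satisfy the condition.

12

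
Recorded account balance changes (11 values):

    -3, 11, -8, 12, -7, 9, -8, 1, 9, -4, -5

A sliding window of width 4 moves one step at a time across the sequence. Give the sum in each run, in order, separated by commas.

12, 8, 6, 6, -5, 11, -2, 1

-3 11 -8 12 → sum 12
11 -8 12 -7 → sum 8
-8 12 -7 9 → sum 6
12 -7 9 -8 → sum 6
-7 9 -8 1 → sum -5
9 -8 1 9 → sum 11
-8 1 9 -4 → sum -2
1 9 -4 -5 → sum 1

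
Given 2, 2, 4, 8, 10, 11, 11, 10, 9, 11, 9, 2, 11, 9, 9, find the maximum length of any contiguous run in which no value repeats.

add 2: [2] len 1
add 2 (repeat 2, move left end past it): [2] len 1
add 4: [2, 4] len 2
add 8: [2, 4, 8] len 3
add 10: [2, 4, 8, 10] len 4
add 11: [2, 4, 8, 10, 11] len 5
add 11 (repeat 11, move left end past it): [11] len 1
add 10: [11, 10] len 2
add 9: [11, 10, 9] len 3
add 11 (repeat 11, move left end past it): [10, 9, 11] len 3
add 9 (repeat 9, move left end past it): [11, 9] len 2
add 2: [11, 9, 2] len 3
add 11 (repeat 11, move left end past it): [9, 2, 11] len 3
add 9 (repeat 9, move left end past it): [2, 11, 9] len 3
add 9 (repeat 9, move left end past it): [9] len 1
Longest all-distinct length: 5.

5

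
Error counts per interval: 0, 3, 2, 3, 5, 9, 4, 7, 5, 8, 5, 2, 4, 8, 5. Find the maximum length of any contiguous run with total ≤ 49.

10

Extend to the right; shrink from the left whenever the sum exceeds 49:
[0] sum 0 len 1
[0, 3] sum 3 len 2
[0, 3, 2] sum 5 len 3
[0, 3, 2, 3] sum 8 len 4
[0, 3, 2, 3, 5] sum 13 len 5
[0, 3, 2, 3, 5, 9] sum 22 len 6
[0, 3, 2, 3, 5, 9, 4] sum 26 len 7
[0, 3, 2, 3, 5, 9, 4, 7] sum 33 len 8
[0, 3, 2, 3, 5, 9, 4, 7, 5] sum 38 len 9
[0, 3, 2, 3, 5, 9, 4, 7, 5, 8] sum 46 len 10
[2, 3, 5, 9, 4, 7, 5, 8, 5] sum 48 len 9
[3, 5, 9, 4, 7, 5, 8, 5, 2] sum 48 len 9
[5, 9, 4, 7, 5, 8, 5, 2, 4] sum 49 len 9
[4, 7, 5, 8, 5, 2, 4, 8] sum 43 len 8
[4, 7, 5, 8, 5, 2, 4, 8, 5] sum 48 len 9
Longest length seen: 10.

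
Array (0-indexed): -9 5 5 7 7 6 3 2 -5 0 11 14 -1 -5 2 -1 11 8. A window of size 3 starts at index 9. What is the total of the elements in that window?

25

Elements at indices 9..11: 0, 11, 14
sum(0, 11, 14) = 25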